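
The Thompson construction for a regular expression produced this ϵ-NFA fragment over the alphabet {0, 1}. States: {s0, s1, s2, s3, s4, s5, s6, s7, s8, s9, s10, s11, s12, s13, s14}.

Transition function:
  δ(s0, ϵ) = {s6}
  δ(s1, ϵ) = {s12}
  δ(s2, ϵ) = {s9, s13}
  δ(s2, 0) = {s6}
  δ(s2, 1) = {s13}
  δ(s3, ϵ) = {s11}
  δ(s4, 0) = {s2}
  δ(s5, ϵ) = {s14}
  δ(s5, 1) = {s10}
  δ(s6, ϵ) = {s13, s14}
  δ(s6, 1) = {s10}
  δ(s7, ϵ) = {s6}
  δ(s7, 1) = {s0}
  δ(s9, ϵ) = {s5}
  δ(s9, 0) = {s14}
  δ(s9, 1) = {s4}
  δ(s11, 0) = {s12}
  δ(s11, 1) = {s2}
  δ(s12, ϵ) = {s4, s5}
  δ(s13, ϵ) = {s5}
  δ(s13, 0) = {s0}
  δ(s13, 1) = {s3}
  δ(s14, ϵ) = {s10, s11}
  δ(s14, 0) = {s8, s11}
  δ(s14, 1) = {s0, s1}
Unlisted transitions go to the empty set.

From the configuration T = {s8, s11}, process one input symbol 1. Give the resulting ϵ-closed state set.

{s2, s5, s9, s10, s11, s13, s14}

s11 on 1 → {s2}.
No 1-transition from s8.
Union after reading 1: {s2}.
Now take the ϵ-closure:
From s2 via ϵ: add s9, s13.
From s9 via ϵ: add s5.
From s5 via ϵ: add s14.
From s14 via ϵ: add s10, s11.
No new states can be added; the closed set is {s2, s5, s9, s10, s11, s13, s14}.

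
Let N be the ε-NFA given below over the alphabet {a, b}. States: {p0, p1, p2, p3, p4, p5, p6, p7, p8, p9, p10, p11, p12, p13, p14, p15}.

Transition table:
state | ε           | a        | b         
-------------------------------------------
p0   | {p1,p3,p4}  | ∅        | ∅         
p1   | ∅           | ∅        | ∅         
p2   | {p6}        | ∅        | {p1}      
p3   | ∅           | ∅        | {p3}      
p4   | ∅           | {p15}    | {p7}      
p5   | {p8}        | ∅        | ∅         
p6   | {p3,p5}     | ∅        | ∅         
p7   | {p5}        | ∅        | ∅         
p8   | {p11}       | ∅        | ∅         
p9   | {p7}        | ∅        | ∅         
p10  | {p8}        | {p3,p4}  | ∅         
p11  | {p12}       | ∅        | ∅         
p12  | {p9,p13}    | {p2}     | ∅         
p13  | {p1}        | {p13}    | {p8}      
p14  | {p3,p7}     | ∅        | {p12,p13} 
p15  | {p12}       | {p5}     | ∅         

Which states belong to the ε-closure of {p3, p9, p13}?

Start with {p3, p9, p13}.
From p9 via ε: add p7.
From p13 via ε: add p1.
From p7 via ε: add p5.
From p5 via ε: add p8.
From p8 via ε: add p11.
From p11 via ε: add p12.
No new states can be added; the closed set is {p1, p3, p5, p7, p8, p9, p11, p12, p13}.

{p1, p3, p5, p7, p8, p9, p11, p12, p13}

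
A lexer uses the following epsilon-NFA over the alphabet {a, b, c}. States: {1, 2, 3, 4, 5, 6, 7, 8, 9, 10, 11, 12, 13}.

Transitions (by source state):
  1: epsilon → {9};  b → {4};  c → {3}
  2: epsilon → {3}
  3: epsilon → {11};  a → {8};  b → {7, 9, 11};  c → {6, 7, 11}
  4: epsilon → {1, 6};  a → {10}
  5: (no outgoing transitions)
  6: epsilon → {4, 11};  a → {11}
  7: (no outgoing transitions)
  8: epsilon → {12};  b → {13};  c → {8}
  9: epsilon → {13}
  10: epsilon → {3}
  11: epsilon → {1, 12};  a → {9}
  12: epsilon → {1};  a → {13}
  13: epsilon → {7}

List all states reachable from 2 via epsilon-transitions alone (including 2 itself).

{1, 2, 3, 7, 9, 11, 12, 13}

Start with {2}.
From 2 via epsilon: add 3.
From 3 via epsilon: add 11.
From 11 via epsilon: add 1, 12.
From 1 via epsilon: add 9.
From 9 via epsilon: add 13.
From 13 via epsilon: add 7.
No new states can be added; the closed set is {1, 2, 3, 7, 9, 11, 12, 13}.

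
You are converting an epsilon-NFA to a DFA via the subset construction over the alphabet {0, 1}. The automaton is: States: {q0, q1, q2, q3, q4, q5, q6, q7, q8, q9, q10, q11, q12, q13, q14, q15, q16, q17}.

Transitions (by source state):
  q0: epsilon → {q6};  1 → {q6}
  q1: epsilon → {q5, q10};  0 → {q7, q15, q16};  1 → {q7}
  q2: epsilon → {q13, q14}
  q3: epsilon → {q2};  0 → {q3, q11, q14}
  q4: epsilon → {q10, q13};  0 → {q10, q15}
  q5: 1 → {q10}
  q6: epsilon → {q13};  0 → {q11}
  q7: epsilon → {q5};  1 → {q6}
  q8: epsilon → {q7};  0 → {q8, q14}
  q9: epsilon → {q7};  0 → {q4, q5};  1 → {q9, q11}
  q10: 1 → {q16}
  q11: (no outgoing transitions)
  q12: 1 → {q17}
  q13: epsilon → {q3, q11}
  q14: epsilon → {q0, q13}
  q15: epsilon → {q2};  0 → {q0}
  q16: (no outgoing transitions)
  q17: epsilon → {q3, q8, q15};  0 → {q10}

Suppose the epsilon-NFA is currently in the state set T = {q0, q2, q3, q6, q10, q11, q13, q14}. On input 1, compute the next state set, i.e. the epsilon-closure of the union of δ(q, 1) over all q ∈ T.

{q0, q2, q3, q6, q11, q13, q14, q16}

q0 on 1 → {q6}.
q10 on 1 → {q16}.
No 1-transition from q2, q3, q6, q11, q13, q14.
Union after reading 1: {q6, q16}.
Now take the epsilon-closure:
From q6 via epsilon: add q13.
From q13 via epsilon: add q3, q11.
From q3 via epsilon: add q2.
From q2 via epsilon: add q14.
From q14 via epsilon: add q0.
No new states can be added; the closed set is {q0, q2, q3, q6, q11, q13, q14, q16}.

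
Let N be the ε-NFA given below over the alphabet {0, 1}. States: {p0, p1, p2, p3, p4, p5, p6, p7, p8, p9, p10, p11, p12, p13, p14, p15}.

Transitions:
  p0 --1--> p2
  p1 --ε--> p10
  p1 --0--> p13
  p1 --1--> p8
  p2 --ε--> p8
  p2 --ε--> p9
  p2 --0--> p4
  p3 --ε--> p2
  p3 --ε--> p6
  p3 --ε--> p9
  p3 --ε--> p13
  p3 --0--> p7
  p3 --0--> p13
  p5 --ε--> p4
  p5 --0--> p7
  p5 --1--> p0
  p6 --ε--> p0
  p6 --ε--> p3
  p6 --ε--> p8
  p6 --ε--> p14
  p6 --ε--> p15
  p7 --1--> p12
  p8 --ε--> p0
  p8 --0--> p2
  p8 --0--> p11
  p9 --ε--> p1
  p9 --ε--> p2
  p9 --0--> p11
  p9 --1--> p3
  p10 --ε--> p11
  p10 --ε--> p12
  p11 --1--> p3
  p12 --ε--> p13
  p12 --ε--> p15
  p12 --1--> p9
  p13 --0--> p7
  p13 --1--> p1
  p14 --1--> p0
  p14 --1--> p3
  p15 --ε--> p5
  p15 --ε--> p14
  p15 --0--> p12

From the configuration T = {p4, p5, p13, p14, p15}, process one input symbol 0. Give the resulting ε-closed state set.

p5 on 0 → {p7}.
p13 on 0 → {p7}.
p15 on 0 → {p12}.
No 0-transition from p4, p14.
Union after reading 0: {p7, p12}.
Now take the ε-closure:
From p12 via ε: add p13, p15.
From p15 via ε: add p5, p14.
From p5 via ε: add p4.
No new states can be added; the closed set is {p4, p5, p7, p12, p13, p14, p15}.

{p4, p5, p7, p12, p13, p14, p15}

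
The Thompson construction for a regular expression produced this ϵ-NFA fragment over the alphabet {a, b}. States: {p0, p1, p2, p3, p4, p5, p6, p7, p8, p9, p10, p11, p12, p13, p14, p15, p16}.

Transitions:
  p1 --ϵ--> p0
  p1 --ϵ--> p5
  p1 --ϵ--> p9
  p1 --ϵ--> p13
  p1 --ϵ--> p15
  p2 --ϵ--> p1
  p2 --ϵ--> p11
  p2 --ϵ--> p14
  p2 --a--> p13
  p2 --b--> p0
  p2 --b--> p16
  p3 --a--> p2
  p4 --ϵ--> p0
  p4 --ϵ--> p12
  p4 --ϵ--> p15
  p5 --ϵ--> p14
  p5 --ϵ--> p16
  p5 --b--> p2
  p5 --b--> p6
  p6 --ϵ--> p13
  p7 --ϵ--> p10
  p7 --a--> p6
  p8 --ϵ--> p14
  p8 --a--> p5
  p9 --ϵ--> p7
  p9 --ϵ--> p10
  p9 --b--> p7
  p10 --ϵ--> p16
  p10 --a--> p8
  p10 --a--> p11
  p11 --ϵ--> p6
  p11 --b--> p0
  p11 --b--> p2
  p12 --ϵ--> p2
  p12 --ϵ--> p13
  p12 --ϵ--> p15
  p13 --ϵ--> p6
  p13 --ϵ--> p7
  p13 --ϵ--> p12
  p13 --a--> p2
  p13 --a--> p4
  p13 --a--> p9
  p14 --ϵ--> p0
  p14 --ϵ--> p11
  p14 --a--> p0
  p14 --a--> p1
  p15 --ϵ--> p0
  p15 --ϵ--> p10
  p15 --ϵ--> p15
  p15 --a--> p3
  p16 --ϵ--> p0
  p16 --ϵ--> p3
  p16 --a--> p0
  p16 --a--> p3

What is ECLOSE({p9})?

{p0, p3, p7, p9, p10, p16}

Start with {p9}.
From p9 via ϵ: add p7, p10.
From p10 via ϵ: add p16.
From p16 via ϵ: add p0, p3.
No new states can be added; the closed set is {p0, p3, p7, p9, p10, p16}.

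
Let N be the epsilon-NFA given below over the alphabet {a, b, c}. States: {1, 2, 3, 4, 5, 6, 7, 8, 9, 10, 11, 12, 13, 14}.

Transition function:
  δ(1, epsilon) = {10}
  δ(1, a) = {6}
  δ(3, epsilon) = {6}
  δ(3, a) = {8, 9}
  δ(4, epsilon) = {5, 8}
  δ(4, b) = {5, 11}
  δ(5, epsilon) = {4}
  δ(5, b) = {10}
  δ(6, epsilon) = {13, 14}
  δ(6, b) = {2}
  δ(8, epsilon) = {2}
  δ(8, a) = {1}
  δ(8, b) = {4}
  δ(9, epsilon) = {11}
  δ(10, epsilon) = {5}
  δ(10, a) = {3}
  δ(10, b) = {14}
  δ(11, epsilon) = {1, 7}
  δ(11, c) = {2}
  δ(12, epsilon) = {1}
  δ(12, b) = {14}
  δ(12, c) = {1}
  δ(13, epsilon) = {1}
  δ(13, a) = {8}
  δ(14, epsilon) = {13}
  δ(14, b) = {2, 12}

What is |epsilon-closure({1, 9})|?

9

Start with {1, 9}.
From 1 via epsilon: add 10.
From 9 via epsilon: add 11.
From 10 via epsilon: add 5.
From 11 via epsilon: add 7.
From 5 via epsilon: add 4.
From 4 via epsilon: add 8.
From 8 via epsilon: add 2.
epsilon-closure = {1, 2, 4, 5, 7, 8, 9, 10, 11}, which has 9 states.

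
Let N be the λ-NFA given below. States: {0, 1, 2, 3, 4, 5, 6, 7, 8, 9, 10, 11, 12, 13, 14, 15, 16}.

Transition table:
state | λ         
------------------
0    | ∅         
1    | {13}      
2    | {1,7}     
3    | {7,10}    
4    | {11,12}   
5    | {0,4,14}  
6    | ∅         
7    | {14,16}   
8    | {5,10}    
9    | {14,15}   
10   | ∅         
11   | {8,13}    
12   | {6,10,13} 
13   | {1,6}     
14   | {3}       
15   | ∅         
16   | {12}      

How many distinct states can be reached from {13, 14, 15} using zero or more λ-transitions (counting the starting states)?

10

Start with {13, 14, 15}.
From 13 via λ: add 1, 6.
From 14 via λ: add 3.
From 3 via λ: add 7, 10.
From 7 via λ: add 16.
From 16 via λ: add 12.
λ-closure = {1, 3, 6, 7, 10, 12, 13, 14, 15, 16}, which has 10 states.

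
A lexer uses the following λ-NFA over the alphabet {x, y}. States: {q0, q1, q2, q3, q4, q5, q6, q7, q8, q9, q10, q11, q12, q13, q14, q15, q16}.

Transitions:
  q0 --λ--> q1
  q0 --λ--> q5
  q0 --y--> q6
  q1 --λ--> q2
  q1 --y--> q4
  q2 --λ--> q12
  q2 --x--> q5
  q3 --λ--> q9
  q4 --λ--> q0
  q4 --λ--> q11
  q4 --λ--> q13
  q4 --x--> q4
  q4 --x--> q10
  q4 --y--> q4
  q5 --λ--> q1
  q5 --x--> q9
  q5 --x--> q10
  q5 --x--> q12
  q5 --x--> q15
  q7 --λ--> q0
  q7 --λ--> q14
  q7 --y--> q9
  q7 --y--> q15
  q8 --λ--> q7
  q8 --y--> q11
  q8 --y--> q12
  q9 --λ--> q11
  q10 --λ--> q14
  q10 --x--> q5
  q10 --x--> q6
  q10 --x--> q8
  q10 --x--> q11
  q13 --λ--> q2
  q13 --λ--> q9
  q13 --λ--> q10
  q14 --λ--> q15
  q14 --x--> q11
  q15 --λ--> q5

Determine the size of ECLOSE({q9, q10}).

Start with {q9, q10}.
From q9 via λ: add q11.
From q10 via λ: add q14.
From q14 via λ: add q15.
From q15 via λ: add q5.
From q5 via λ: add q1.
From q1 via λ: add q2.
From q2 via λ: add q12.
λ-closure = {q1, q2, q5, q9, q10, q11, q12, q14, q15}, which has 9 states.

9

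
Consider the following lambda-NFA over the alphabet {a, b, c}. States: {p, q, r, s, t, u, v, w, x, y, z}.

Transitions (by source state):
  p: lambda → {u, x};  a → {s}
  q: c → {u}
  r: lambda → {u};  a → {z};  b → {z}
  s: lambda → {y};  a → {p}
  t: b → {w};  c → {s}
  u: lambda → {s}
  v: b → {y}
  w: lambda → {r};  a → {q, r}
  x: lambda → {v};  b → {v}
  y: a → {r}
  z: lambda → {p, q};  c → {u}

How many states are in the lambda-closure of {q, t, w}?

Start with {q, t, w}.
From w via lambda: add r.
From r via lambda: add u.
From u via lambda: add s.
From s via lambda: add y.
lambda-closure = {q, r, s, t, u, w, y}, which has 7 states.

7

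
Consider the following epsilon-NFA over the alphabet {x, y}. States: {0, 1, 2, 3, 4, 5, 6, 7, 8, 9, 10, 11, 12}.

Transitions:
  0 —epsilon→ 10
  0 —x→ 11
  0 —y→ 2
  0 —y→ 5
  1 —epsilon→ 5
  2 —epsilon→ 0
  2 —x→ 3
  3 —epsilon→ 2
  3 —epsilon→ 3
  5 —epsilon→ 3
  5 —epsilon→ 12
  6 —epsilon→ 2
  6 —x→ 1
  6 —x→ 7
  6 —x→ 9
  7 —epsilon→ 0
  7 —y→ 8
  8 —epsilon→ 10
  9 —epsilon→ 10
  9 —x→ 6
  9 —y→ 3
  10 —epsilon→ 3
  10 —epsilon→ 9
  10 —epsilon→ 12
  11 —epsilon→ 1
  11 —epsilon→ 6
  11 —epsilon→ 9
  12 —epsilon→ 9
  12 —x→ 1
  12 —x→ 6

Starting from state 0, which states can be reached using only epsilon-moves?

Start with {0}.
From 0 via epsilon: add 10.
From 10 via epsilon: add 3, 9, 12.
From 3 via epsilon: add 2.
No new states can be added; the closed set is {0, 2, 3, 9, 10, 12}.

{0, 2, 3, 9, 10, 12}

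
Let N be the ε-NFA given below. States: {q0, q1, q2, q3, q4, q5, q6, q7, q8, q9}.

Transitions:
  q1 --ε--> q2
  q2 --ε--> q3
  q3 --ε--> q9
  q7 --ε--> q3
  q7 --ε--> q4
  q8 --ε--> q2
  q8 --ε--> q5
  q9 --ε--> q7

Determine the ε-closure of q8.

Start with {q8}.
From q8 via ε: add q2, q5.
From q2 via ε: add q3.
From q3 via ε: add q9.
From q9 via ε: add q7.
From q7 via ε: add q4.
No new states can be added; the closed set is {q2, q3, q4, q5, q7, q8, q9}.

{q2, q3, q4, q5, q7, q8, q9}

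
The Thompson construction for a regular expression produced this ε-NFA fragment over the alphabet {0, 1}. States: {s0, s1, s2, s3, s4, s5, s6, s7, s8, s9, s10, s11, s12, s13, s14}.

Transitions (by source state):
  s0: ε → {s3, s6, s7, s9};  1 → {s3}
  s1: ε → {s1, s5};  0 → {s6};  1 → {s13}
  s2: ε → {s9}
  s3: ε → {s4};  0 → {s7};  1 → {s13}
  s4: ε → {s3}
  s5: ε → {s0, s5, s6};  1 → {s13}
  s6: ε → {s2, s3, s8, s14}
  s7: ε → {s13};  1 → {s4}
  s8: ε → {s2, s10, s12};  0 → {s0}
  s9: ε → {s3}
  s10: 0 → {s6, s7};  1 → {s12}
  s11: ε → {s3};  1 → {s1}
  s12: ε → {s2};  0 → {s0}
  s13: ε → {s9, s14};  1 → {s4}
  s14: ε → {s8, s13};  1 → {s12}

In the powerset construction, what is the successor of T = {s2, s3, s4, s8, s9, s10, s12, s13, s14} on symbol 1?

s3 on 1 → {s13}.
s10 on 1 → {s12}.
s13 on 1 → {s4}.
s14 on 1 → {s12}.
No 1-transition from s2, s4, s8, s9, s12.
Union after reading 1: {s4, s12, s13}.
Now take the ε-closure:
From s4 via ε: add s3.
From s12 via ε: add s2.
From s13 via ε: add s9, s14.
From s14 via ε: add s8.
From s8 via ε: add s10.
No new states can be added; the closed set is {s2, s3, s4, s8, s9, s10, s12, s13, s14}.

{s2, s3, s4, s8, s9, s10, s12, s13, s14}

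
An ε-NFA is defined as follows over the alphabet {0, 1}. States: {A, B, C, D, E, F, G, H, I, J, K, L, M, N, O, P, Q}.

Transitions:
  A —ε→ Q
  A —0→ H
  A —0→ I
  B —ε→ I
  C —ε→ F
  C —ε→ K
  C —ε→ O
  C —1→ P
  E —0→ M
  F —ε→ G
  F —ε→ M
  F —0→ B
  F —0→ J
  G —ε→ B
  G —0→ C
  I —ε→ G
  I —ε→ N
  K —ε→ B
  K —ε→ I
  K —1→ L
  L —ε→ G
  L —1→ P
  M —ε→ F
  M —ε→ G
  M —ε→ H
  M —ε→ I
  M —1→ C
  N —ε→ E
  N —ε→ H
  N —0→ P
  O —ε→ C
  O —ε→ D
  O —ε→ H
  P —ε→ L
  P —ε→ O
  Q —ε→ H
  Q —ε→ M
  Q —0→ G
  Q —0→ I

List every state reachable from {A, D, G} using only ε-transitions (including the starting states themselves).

{A, B, D, E, F, G, H, I, M, N, Q}

Start with {A, D, G}.
From A via ε: add Q.
From G via ε: add B.
From B via ε: add I.
From Q via ε: add H, M.
From I via ε: add N.
From M via ε: add F.
From N via ε: add E.
No new states can be added; the closed set is {A, B, D, E, F, G, H, I, M, N, Q}.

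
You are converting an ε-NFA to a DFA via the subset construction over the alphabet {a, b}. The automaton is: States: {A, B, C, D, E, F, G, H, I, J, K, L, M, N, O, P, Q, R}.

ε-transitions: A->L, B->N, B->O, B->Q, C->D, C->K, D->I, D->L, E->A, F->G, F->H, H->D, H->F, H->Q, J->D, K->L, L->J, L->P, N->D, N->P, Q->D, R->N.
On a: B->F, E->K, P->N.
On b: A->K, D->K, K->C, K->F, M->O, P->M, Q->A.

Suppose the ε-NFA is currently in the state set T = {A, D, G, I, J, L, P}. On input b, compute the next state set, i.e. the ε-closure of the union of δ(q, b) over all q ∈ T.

{D, I, J, K, L, M, P}

A on b → {K}.
D on b → {K}.
P on b → {M}.
No b-transition from G, I, J, L.
Union after reading b: {K, M}.
Now take the ε-closure:
From K via ε: add L.
From L via ε: add J, P.
From J via ε: add D.
From D via ε: add I.
No new states can be added; the closed set is {D, I, J, K, L, M, P}.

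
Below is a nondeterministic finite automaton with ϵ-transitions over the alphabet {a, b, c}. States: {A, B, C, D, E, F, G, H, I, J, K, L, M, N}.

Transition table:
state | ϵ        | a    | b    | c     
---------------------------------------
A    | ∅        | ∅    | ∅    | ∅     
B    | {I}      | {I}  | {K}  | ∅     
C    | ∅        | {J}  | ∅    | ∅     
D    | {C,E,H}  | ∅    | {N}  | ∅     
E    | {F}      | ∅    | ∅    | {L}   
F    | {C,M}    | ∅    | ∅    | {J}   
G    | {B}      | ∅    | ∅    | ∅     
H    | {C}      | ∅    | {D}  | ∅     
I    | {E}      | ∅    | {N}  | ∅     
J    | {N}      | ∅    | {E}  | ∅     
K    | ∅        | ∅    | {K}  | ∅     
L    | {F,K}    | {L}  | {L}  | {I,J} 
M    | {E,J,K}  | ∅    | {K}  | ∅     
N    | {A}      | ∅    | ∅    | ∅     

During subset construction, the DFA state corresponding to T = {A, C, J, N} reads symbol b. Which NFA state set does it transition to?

{A, C, E, F, J, K, M, N}

J on b → {E}.
No b-transition from A, C, N.
Union after reading b: {E}.
Now take the ϵ-closure:
From E via ϵ: add F.
From F via ϵ: add C, M.
From M via ϵ: add J, K.
From J via ϵ: add N.
From N via ϵ: add A.
No new states can be added; the closed set is {A, C, E, F, J, K, M, N}.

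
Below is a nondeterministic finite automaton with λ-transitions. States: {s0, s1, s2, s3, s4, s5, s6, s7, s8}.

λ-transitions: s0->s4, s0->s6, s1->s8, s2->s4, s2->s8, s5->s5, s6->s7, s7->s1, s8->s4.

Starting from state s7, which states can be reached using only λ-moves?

Start with {s7}.
From s7 via λ: add s1.
From s1 via λ: add s8.
From s8 via λ: add s4.
No new states can be added; the closed set is {s1, s4, s7, s8}.

{s1, s4, s7, s8}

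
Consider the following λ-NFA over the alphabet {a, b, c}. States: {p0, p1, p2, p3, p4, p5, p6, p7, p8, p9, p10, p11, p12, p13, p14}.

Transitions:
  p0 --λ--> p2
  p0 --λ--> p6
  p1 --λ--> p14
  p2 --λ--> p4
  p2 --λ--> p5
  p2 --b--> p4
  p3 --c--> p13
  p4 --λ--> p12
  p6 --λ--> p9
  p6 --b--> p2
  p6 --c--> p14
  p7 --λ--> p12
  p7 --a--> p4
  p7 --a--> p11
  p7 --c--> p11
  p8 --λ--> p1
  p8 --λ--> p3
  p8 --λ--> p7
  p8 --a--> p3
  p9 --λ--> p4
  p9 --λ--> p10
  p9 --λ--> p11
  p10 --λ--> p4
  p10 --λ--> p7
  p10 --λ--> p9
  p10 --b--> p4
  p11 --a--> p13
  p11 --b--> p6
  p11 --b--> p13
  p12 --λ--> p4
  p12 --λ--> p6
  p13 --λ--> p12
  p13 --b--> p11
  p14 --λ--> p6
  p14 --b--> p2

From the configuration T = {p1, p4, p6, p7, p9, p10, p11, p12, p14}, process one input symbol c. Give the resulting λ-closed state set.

p6 on c → {p14}.
p7 on c → {p11}.
No c-transition from p1, p4, p9, p10, p11, p12, p14.
Union after reading c: {p11, p14}.
Now take the λ-closure:
From p14 via λ: add p6.
From p6 via λ: add p9.
From p9 via λ: add p4, p10.
From p4 via λ: add p12.
From p10 via λ: add p7.
No new states can be added; the closed set is {p4, p6, p7, p9, p10, p11, p12, p14}.

{p4, p6, p7, p9, p10, p11, p12, p14}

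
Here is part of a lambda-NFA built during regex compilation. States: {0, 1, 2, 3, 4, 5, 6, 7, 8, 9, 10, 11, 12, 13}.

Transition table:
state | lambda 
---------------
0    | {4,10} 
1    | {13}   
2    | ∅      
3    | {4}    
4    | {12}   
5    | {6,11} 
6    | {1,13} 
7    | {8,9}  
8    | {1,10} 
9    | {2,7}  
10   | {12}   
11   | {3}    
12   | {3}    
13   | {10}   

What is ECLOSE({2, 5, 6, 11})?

Start with {2, 5, 6, 11}.
From 6 via lambda: add 1, 13.
From 11 via lambda: add 3.
From 3 via lambda: add 4.
From 13 via lambda: add 10.
From 4 via lambda: add 12.
No new states can be added; the closed set is {1, 2, 3, 4, 5, 6, 10, 11, 12, 13}.

{1, 2, 3, 4, 5, 6, 10, 11, 12, 13}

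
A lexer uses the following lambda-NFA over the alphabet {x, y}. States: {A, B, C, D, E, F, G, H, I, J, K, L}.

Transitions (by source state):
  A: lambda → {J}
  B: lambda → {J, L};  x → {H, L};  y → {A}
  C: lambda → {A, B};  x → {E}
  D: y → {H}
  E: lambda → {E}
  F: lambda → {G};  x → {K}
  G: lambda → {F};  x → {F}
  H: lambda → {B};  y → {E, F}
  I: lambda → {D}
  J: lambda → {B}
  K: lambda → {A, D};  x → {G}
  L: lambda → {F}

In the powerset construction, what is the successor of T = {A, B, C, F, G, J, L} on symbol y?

{A, B, F, G, J, L}

B on y → {A}.
No y-transition from A, C, F, G, J, L.
Union after reading y: {A}.
Now take the lambda-closure:
From A via lambda: add J.
From J via lambda: add B.
From B via lambda: add L.
From L via lambda: add F.
From F via lambda: add G.
No new states can be added; the closed set is {A, B, F, G, J, L}.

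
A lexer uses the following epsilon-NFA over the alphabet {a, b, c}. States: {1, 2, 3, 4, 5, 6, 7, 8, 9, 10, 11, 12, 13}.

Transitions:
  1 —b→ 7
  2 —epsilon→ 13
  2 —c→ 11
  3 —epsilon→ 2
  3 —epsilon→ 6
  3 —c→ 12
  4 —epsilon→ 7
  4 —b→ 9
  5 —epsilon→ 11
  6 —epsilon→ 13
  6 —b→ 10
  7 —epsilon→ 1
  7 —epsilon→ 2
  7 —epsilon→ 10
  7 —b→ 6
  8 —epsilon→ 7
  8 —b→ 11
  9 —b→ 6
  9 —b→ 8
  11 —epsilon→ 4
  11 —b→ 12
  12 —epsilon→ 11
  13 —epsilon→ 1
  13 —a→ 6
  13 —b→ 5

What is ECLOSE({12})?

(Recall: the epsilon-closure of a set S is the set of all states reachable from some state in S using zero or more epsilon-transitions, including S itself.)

{1, 2, 4, 7, 10, 11, 12, 13}

Start with {12}.
From 12 via epsilon: add 11.
From 11 via epsilon: add 4.
From 4 via epsilon: add 7.
From 7 via epsilon: add 1, 2, 10.
From 2 via epsilon: add 13.
No new states can be added; the closed set is {1, 2, 4, 7, 10, 11, 12, 13}.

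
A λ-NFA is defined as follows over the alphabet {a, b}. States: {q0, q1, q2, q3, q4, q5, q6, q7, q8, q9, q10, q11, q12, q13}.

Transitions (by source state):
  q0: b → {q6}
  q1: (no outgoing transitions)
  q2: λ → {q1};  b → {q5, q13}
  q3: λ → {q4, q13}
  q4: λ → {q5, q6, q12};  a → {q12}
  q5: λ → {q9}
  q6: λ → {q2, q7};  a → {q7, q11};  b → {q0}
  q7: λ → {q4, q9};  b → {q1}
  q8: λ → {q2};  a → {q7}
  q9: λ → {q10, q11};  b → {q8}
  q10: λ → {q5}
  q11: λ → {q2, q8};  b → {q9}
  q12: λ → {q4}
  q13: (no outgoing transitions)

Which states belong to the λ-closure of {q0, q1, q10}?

Start with {q0, q1, q10}.
From q10 via λ: add q5.
From q5 via λ: add q9.
From q9 via λ: add q11.
From q11 via λ: add q2, q8.
No new states can be added; the closed set is {q0, q1, q2, q5, q8, q9, q10, q11}.

{q0, q1, q2, q5, q8, q9, q10, q11}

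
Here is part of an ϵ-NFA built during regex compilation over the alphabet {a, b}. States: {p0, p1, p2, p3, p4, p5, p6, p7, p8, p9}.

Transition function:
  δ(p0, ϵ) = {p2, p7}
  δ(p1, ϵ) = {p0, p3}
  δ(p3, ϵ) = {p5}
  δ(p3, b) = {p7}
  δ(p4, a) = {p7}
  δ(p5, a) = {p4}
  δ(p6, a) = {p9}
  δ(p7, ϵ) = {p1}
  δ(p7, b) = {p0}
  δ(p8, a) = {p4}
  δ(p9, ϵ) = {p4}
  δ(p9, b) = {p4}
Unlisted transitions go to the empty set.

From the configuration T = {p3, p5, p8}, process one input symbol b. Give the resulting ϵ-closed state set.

{p0, p1, p2, p3, p5, p7}

p3 on b → {p7}.
No b-transition from p5, p8.
Union after reading b: {p7}.
Now take the ϵ-closure:
From p7 via ϵ: add p1.
From p1 via ϵ: add p0, p3.
From p0 via ϵ: add p2.
From p3 via ϵ: add p5.
No new states can be added; the closed set is {p0, p1, p2, p3, p5, p7}.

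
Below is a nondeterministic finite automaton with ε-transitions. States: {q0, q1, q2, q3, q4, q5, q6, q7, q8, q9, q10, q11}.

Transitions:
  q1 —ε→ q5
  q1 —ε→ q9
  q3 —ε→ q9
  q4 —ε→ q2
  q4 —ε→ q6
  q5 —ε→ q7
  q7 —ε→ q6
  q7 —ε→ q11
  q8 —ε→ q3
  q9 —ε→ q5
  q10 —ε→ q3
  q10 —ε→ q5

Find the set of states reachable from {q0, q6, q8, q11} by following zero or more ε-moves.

{q0, q3, q5, q6, q7, q8, q9, q11}

Start with {q0, q6, q8, q11}.
From q8 via ε: add q3.
From q3 via ε: add q9.
From q9 via ε: add q5.
From q5 via ε: add q7.
No new states can be added; the closed set is {q0, q3, q5, q6, q7, q8, q9, q11}.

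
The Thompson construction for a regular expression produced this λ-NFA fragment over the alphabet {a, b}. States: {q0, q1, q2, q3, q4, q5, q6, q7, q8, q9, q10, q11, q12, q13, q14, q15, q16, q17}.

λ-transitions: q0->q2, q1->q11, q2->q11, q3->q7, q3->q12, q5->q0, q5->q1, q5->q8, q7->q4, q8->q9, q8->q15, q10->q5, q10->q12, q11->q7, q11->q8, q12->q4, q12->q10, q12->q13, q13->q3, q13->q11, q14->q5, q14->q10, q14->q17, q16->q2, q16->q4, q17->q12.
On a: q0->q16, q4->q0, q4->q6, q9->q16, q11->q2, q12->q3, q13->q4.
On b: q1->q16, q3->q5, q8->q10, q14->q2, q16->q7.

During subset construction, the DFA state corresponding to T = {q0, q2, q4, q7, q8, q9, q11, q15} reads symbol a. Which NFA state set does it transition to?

{q0, q2, q4, q6, q7, q8, q9, q11, q15, q16}

q0 on a → {q16}.
q4 on a → {q0, q6}.
q9 on a → {q16}.
q11 on a → {q2}.
No a-transition from q2, q7, q8, q15.
Union after reading a: {q0, q2, q6, q16}.
Now take the λ-closure:
From q2 via λ: add q11.
From q16 via λ: add q4.
From q11 via λ: add q7, q8.
From q8 via λ: add q9, q15.
No new states can be added; the closed set is {q0, q2, q4, q6, q7, q8, q9, q11, q15, q16}.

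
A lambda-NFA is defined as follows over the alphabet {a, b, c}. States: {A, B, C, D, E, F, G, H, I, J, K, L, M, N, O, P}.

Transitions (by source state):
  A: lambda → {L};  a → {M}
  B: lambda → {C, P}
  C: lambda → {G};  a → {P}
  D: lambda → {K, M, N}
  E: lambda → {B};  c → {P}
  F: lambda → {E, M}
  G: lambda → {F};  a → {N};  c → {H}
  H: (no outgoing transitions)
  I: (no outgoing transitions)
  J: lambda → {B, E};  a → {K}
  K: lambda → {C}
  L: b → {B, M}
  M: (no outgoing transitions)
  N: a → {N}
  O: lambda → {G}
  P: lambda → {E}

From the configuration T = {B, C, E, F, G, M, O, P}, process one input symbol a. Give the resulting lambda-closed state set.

{B, C, E, F, G, M, N, P}

C on a → {P}.
G on a → {N}.
No a-transition from B, E, F, M, O, P.
Union after reading a: {N, P}.
Now take the lambda-closure:
From P via lambda: add E.
From E via lambda: add B.
From B via lambda: add C.
From C via lambda: add G.
From G via lambda: add F.
From F via lambda: add M.
No new states can be added; the closed set is {B, C, E, F, G, M, N, P}.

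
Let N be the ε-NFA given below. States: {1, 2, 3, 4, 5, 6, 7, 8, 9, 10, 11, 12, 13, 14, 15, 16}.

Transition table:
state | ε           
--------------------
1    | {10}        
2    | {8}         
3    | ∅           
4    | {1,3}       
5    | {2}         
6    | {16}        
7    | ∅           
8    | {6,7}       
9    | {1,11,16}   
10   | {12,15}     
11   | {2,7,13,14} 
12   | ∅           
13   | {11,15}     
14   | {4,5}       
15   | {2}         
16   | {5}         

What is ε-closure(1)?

{1, 2, 5, 6, 7, 8, 10, 12, 15, 16}

Start with {1}.
From 1 via ε: add 10.
From 10 via ε: add 12, 15.
From 15 via ε: add 2.
From 2 via ε: add 8.
From 8 via ε: add 6, 7.
From 6 via ε: add 16.
From 16 via ε: add 5.
No new states can be added; the closed set is {1, 2, 5, 6, 7, 8, 10, 12, 15, 16}.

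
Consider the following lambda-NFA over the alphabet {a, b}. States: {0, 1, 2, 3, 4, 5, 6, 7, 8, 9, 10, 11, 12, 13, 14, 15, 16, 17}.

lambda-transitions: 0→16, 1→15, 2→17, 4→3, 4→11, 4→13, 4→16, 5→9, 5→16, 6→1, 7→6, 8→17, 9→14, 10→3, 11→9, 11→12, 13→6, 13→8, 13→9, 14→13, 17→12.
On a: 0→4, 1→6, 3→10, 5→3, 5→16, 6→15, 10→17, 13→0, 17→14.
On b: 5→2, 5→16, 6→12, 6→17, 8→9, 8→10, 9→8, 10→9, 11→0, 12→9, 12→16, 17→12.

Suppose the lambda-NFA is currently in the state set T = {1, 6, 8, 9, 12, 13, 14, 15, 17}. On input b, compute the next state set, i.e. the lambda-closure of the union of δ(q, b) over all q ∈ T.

{1, 3, 6, 8, 9, 10, 12, 13, 14, 15, 16, 17}

6 on b → {12, 17}.
8 on b → {9, 10}.
9 on b → {8}.
12 on b → {9, 16}.
17 on b → {12}.
No b-transition from 1, 13, 14, 15.
Union after reading b: {8, 9, 10, 12, 16, 17}.
Now take the lambda-closure:
From 9 via lambda: add 14.
From 10 via lambda: add 3.
From 14 via lambda: add 13.
From 13 via lambda: add 6.
From 6 via lambda: add 1.
From 1 via lambda: add 15.
No new states can be added; the closed set is {1, 3, 6, 8, 9, 10, 12, 13, 14, 15, 16, 17}.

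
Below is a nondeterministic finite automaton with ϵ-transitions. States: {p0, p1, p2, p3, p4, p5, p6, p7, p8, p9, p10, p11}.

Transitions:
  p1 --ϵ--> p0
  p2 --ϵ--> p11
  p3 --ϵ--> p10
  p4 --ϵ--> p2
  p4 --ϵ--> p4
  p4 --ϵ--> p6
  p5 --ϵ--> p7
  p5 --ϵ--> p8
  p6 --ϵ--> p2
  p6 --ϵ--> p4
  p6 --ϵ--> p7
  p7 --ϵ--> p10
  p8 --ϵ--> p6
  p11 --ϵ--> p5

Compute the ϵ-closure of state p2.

{p2, p4, p5, p6, p7, p8, p10, p11}

Start with {p2}.
From p2 via ϵ: add p11.
From p11 via ϵ: add p5.
From p5 via ϵ: add p7, p8.
From p7 via ϵ: add p10.
From p8 via ϵ: add p6.
From p6 via ϵ: add p4.
No new states can be added; the closed set is {p2, p4, p5, p6, p7, p8, p10, p11}.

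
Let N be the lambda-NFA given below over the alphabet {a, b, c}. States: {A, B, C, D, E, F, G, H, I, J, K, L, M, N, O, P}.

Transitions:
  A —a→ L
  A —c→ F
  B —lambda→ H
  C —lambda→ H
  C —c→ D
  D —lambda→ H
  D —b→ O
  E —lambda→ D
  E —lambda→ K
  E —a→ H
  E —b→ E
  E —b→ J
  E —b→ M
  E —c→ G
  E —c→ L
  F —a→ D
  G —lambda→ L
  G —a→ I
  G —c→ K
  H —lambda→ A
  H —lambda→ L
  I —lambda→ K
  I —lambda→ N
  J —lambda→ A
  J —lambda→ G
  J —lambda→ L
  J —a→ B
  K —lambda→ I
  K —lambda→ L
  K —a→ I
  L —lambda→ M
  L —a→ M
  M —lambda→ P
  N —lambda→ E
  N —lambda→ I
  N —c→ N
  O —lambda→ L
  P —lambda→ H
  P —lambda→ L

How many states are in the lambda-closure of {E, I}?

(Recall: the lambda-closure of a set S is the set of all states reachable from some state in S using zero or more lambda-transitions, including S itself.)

10

Start with {E, I}.
From E via lambda: add D, K.
From I via lambda: add N.
From D via lambda: add H.
From K via lambda: add L.
From H via lambda: add A.
From L via lambda: add M.
From M via lambda: add P.
lambda-closure = {A, D, E, H, I, K, L, M, N, P}, which has 10 states.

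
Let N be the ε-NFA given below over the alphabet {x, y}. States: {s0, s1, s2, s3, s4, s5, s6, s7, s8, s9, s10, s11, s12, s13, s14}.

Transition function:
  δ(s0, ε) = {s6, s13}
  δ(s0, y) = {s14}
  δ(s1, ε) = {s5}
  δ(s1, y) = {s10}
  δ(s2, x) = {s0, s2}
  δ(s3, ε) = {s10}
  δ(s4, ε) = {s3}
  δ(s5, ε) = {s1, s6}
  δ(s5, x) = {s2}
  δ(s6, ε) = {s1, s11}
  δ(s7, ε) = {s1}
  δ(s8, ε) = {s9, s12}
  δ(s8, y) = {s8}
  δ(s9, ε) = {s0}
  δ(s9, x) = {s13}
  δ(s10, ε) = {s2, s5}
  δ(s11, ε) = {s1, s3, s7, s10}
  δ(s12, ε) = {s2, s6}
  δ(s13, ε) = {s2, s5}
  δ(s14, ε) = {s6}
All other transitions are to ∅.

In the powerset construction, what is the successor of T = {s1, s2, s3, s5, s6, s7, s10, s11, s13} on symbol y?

{s1, s2, s3, s5, s6, s7, s10, s11}

s1 on y → {s10}.
No y-transition from s2, s3, s5, s6, s7, s10, s11, s13.
Union after reading y: {s10}.
Now take the ε-closure:
From s10 via ε: add s2, s5.
From s5 via ε: add s1, s6.
From s6 via ε: add s11.
From s11 via ε: add s3, s7.
No new states can be added; the closed set is {s1, s2, s3, s5, s6, s7, s10, s11}.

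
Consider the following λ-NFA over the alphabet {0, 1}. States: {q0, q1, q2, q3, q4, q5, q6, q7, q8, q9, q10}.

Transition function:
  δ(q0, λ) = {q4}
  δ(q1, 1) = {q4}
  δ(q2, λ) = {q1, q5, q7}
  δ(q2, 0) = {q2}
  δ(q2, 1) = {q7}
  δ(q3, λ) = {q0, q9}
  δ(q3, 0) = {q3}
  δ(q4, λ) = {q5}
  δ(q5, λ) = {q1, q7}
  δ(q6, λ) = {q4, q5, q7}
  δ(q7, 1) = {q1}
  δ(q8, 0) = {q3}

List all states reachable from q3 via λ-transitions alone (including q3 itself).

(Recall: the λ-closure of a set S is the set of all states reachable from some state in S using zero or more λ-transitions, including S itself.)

{q0, q1, q3, q4, q5, q7, q9}

Start with {q3}.
From q3 via λ: add q0, q9.
From q0 via λ: add q4.
From q4 via λ: add q5.
From q5 via λ: add q1, q7.
No new states can be added; the closed set is {q0, q1, q3, q4, q5, q7, q9}.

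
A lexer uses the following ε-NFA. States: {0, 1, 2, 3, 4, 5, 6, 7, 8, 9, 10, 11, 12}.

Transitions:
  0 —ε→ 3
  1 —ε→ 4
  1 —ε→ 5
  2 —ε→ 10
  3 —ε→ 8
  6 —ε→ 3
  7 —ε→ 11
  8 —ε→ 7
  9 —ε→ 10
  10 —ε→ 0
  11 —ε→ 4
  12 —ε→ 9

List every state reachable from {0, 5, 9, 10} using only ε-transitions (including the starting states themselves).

{0, 3, 4, 5, 7, 8, 9, 10, 11}

Start with {0, 5, 9, 10}.
From 0 via ε: add 3.
From 3 via ε: add 8.
From 8 via ε: add 7.
From 7 via ε: add 11.
From 11 via ε: add 4.
No new states can be added; the closed set is {0, 3, 4, 5, 7, 8, 9, 10, 11}.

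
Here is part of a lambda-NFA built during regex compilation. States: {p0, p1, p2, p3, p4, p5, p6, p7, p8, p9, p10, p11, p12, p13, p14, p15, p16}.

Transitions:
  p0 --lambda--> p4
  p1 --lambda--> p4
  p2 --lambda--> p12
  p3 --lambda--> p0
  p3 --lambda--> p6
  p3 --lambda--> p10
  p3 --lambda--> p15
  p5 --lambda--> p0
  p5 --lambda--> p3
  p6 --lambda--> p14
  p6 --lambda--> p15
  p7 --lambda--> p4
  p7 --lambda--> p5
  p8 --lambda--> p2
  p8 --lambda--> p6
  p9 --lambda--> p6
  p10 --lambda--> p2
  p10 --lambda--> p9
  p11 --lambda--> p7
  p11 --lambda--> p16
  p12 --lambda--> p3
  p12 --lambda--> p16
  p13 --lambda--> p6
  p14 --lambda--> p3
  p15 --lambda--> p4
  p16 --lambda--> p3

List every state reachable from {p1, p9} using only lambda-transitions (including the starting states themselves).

Start with {p1, p9}.
From p1 via lambda: add p4.
From p9 via lambda: add p6.
From p6 via lambda: add p14, p15.
From p14 via lambda: add p3.
From p3 via lambda: add p0, p10.
From p10 via lambda: add p2.
From p2 via lambda: add p12.
From p12 via lambda: add p16.
No new states can be added; the closed set is {p0, p1, p2, p3, p4, p6, p9, p10, p12, p14, p15, p16}.

{p0, p1, p2, p3, p4, p6, p9, p10, p12, p14, p15, p16}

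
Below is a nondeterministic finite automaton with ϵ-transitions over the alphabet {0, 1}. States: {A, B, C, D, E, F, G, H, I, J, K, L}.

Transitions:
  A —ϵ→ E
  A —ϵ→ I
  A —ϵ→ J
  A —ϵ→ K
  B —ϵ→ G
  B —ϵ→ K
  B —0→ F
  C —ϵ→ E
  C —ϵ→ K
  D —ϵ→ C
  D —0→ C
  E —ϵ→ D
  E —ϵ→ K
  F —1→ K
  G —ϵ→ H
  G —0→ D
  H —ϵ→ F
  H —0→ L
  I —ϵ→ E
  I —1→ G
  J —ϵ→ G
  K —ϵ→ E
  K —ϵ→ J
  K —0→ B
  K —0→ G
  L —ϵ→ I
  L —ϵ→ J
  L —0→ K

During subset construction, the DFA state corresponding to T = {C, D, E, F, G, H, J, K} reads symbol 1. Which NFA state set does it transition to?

{C, D, E, F, G, H, J, K}

F on 1 → {K}.
No 1-transition from C, D, E, G, H, J, K.
Union after reading 1: {K}.
Now take the ϵ-closure:
From K via ϵ: add E, J.
From E via ϵ: add D.
From J via ϵ: add G.
From D via ϵ: add C.
From G via ϵ: add H.
From H via ϵ: add F.
No new states can be added; the closed set is {C, D, E, F, G, H, J, K}.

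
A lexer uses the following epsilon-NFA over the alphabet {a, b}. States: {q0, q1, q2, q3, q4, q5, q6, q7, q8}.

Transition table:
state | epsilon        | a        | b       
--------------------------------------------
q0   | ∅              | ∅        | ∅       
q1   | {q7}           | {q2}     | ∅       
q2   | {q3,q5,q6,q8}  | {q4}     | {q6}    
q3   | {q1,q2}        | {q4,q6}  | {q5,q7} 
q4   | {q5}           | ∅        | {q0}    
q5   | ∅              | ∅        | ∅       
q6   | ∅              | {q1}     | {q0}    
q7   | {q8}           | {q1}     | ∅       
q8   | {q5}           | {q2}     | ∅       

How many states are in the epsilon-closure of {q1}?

Start with {q1}.
From q1 via epsilon: add q7.
From q7 via epsilon: add q8.
From q8 via epsilon: add q5.
epsilon-closure = {q1, q5, q7, q8}, which has 4 states.

4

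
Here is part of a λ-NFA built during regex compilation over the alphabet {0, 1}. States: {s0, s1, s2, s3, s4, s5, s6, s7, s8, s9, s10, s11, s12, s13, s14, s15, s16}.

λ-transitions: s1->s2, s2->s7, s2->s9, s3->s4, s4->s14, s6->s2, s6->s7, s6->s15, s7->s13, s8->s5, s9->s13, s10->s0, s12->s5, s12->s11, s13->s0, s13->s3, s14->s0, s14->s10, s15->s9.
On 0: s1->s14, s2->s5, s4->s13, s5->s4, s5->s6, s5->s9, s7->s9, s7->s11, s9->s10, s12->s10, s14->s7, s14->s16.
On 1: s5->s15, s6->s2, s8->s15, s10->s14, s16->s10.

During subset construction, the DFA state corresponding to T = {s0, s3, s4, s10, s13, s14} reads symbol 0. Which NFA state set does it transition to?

{s0, s3, s4, s7, s10, s13, s14, s16}

s4 on 0 → {s13}.
s14 on 0 → {s7, s16}.
No 0-transition from s0, s3, s10, s13.
Union after reading 0: {s7, s13, s16}.
Now take the λ-closure:
From s13 via λ: add s0, s3.
From s3 via λ: add s4.
From s4 via λ: add s14.
From s14 via λ: add s10.
No new states can be added; the closed set is {s0, s3, s4, s7, s10, s13, s14, s16}.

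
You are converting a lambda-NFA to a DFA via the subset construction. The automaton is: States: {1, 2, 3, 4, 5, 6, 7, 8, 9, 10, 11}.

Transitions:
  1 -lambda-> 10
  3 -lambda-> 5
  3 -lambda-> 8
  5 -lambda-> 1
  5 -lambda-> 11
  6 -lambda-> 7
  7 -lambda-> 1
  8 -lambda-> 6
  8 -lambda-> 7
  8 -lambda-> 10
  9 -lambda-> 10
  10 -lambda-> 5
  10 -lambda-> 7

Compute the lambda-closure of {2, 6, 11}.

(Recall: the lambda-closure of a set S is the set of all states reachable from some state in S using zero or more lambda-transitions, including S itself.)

{1, 2, 5, 6, 7, 10, 11}

Start with {2, 6, 11}.
From 6 via lambda: add 7.
From 7 via lambda: add 1.
From 1 via lambda: add 10.
From 10 via lambda: add 5.
No new states can be added; the closed set is {1, 2, 5, 6, 7, 10, 11}.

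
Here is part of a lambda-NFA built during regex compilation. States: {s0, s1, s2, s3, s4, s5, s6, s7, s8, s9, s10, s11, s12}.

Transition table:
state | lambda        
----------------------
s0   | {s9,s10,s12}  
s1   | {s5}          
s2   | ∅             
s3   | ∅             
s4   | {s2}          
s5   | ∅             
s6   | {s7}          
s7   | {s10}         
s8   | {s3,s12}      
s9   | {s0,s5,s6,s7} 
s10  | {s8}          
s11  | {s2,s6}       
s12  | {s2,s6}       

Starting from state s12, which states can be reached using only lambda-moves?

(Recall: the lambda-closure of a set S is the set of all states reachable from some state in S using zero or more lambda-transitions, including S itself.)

Start with {s12}.
From s12 via lambda: add s2, s6.
From s6 via lambda: add s7.
From s7 via lambda: add s10.
From s10 via lambda: add s8.
From s8 via lambda: add s3.
No new states can be added; the closed set is {s2, s3, s6, s7, s8, s10, s12}.

{s2, s3, s6, s7, s8, s10, s12}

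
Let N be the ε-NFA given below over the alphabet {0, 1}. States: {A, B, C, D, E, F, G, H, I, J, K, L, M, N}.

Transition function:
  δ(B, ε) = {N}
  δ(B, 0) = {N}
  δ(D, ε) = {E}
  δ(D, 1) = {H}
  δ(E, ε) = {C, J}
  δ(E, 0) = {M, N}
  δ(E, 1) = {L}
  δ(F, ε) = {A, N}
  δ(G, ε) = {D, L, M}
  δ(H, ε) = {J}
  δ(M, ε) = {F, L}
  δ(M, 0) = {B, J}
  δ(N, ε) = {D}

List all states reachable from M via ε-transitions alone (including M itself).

{A, C, D, E, F, J, L, M, N}

Start with {M}.
From M via ε: add F, L.
From F via ε: add A, N.
From N via ε: add D.
From D via ε: add E.
From E via ε: add C, J.
No new states can be added; the closed set is {A, C, D, E, F, J, L, M, N}.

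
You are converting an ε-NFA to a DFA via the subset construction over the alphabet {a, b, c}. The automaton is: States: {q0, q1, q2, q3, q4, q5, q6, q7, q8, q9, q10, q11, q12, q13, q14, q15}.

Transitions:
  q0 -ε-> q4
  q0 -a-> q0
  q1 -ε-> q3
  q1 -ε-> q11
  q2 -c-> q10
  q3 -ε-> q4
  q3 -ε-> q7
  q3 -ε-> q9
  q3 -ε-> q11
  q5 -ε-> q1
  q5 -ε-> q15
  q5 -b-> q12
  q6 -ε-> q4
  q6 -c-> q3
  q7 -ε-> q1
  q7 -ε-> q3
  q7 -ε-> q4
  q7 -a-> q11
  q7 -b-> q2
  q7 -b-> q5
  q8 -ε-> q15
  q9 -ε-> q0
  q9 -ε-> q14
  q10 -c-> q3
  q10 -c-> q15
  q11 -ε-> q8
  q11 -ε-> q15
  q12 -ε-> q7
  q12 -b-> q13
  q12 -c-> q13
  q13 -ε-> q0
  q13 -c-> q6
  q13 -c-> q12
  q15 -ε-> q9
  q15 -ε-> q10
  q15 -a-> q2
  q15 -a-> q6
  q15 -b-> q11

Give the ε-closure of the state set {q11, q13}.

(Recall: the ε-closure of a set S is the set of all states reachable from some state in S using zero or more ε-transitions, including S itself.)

Start with {q11, q13}.
From q11 via ε: add q8, q15.
From q13 via ε: add q0.
From q0 via ε: add q4.
From q15 via ε: add q9, q10.
From q9 via ε: add q14.
No new states can be added; the closed set is {q0, q4, q8, q9, q10, q11, q13, q14, q15}.

{q0, q4, q8, q9, q10, q11, q13, q14, q15}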